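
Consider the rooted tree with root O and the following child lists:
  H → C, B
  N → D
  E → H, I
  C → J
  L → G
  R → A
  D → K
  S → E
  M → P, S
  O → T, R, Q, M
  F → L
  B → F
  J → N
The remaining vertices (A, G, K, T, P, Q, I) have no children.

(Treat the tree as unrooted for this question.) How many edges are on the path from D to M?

D–N–J–C–H–E–S–M: 7 edges.

7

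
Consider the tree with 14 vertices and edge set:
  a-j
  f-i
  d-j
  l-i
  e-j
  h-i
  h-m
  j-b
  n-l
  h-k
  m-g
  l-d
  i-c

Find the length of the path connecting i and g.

The path is i – h – m – g, which has 3 edges.

3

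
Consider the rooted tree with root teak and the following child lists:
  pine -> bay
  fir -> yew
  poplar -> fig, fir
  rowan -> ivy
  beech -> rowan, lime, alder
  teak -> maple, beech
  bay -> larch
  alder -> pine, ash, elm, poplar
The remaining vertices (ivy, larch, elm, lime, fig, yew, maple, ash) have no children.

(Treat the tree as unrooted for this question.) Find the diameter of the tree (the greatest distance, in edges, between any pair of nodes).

Starting from ivy, a farthest node is yew at distance 6.
One longest path: ivy–rowan–beech–alder–poplar–fir–yew.
So the diameter is 6.

6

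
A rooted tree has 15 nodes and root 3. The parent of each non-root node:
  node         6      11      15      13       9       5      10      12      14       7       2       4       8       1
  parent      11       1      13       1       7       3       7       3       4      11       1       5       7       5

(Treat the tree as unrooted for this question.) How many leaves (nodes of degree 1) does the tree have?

8

The leaves are 2, 6, 8, 9, 10, 12, 14, 15.
That is 8 leaves.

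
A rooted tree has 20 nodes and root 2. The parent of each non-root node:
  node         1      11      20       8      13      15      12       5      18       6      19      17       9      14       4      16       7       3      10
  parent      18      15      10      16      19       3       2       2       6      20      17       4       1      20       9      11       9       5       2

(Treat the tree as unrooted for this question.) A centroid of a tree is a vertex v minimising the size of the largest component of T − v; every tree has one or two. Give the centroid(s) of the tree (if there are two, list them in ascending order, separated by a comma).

20

Removing 20 splits the tree into components of sizes 9, 9, 1; the largest is 9 ≤ ⌊20/2⌋ = 10.
Every other node leaves some component of size > 10, so the centroid is unique.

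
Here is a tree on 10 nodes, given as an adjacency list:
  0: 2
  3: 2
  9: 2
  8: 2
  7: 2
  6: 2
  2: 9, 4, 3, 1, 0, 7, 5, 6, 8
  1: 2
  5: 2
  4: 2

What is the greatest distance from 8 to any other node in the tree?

Distances from 8 peak at 2, attained at 6 (7, 1, 5, 9, 3, 0, 4 also at distance 2).
8-2-6

2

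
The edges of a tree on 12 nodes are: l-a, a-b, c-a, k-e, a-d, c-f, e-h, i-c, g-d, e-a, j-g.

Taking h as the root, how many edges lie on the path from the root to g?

Climbing from g to the root: g–d–a–e–h. That's 4 steps.

4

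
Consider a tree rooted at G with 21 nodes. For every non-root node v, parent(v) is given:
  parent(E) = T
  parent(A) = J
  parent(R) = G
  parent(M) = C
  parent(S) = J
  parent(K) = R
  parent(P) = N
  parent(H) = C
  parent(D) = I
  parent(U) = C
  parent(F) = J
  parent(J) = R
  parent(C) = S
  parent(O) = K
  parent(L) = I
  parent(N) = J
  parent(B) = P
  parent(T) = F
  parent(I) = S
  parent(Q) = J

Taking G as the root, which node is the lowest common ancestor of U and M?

C

U's ancestor chain is U, C, S, J, R, G and M's is M, C, S, J, R, G; they first meet at C.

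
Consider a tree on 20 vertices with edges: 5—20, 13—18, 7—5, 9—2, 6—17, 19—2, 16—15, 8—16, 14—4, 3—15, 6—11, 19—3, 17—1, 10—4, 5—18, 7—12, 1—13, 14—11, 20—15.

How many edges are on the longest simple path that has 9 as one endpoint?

Distances from 9 peak at 15, attained at 10.
9 – 2 – 19 – 3 – 15 – 20 – 5 – 18 – 13 – 1 – 17 – 6 – 11 – 14 – 4 – 10

15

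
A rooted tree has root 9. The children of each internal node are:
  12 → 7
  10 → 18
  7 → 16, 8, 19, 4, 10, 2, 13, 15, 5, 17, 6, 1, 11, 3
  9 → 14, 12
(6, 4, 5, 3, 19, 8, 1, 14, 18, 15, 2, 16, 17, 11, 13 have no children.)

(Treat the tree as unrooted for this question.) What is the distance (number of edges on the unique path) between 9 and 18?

4

9 - 12 - 7 - 10 - 18: 4 edges.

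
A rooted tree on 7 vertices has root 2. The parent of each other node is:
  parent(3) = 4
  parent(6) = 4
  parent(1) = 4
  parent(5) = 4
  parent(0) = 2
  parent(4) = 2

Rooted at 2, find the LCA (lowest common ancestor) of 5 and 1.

Path 5→root: 5 4 2; path 1→root: 1 4 2.
First common node: 4.

4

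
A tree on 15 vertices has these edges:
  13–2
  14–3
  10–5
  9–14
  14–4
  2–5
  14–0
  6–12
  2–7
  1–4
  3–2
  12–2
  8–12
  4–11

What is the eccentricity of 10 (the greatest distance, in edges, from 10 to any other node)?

6

The node farthest from 10 is 11 (1 also at distance 6), via 10–5–2–3–14–4–11 — 6 edges.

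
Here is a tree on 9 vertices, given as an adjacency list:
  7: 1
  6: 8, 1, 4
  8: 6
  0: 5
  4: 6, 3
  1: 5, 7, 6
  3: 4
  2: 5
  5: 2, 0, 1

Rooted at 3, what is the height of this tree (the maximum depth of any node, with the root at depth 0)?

5

A deepest node is 2, reached by 3–4–6–1–5–2.
That path has 5 edges, so the height is 5.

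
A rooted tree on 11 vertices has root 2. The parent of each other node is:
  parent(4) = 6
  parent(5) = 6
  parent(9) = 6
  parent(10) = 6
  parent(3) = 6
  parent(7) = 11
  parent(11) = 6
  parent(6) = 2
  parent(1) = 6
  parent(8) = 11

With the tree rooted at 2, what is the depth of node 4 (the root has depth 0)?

2 – 6 – 4 — 2 edges.

2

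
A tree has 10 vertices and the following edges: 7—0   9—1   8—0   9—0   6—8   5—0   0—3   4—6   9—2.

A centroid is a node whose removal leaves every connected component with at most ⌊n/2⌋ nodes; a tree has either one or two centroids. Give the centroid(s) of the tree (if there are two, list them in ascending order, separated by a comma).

Delete 0: the remaining components have sizes 3, 3, 1, 1, 1. Max 3 ≤ 5, so 0 is a centroid.
No neighbour of 0 does as well, so 0 is the unique centroid.

0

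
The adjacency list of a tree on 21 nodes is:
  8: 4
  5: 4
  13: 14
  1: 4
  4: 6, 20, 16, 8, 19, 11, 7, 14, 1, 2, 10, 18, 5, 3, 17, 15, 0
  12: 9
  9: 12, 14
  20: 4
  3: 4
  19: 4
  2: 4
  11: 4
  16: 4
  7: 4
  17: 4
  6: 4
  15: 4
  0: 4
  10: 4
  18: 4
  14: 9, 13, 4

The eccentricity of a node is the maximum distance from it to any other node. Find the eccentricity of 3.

4

A farthest node from 3 is 12.
The path 3-4-14-9-12 has 4 edges.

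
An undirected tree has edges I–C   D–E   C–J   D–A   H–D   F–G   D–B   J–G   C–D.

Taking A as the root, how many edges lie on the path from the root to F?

5

Path from A to F: A–D–C–J–G–F, which has 5 edges.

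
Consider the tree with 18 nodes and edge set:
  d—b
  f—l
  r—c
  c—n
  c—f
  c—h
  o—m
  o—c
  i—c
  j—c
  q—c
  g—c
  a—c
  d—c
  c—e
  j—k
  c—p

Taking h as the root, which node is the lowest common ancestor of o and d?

c

Path o→root: o c h; path d→root: d c h.
First common node: c.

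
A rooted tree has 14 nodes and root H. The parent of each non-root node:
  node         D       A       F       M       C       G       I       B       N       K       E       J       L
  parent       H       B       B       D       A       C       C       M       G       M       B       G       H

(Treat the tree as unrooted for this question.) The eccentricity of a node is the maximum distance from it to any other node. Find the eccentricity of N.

8

A farthest node from N is L.
The path N-G-C-A-B-M-D-H-L has 8 edges.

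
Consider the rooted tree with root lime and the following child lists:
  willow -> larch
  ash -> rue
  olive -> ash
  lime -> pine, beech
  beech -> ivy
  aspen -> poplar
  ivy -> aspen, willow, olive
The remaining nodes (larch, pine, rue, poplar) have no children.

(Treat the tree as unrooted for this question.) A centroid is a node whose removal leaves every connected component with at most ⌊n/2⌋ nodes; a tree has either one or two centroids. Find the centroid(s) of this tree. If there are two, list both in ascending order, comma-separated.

ivy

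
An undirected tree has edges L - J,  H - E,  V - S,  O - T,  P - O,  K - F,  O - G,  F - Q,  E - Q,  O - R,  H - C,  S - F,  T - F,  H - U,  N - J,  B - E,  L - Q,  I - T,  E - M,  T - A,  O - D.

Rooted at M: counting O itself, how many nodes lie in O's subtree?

5

The subtree rooted at O contains: O, R, D, P, G — 5 nodes.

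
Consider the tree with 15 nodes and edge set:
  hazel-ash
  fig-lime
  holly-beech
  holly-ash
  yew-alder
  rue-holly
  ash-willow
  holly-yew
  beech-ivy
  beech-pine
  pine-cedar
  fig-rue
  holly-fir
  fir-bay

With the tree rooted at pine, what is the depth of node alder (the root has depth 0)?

4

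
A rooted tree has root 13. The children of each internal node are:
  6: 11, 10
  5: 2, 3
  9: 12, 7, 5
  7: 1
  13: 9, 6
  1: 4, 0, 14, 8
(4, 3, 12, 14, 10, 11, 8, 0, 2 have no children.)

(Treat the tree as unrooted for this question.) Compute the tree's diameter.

6

BFS from 14 reaches 10 last, at distance 6; BFS from 10 confirms no node is farther.
Path: 14-1-7-9-13-6-10.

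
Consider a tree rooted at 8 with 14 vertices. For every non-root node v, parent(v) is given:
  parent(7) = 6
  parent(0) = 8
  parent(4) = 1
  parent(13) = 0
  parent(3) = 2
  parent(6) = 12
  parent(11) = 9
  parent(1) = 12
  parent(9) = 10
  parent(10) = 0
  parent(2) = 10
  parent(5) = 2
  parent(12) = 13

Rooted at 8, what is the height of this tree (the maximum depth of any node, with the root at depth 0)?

A deepest node is 7, reached by 8–0–13–12–6–7.
That path has 5 edges, so the height is 5.

5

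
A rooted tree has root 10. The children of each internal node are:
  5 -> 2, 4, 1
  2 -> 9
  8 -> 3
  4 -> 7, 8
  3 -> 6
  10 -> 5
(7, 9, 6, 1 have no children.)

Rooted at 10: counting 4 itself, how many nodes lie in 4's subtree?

4's subtree: {4, 8, 7, 3, 6}, size 5.

5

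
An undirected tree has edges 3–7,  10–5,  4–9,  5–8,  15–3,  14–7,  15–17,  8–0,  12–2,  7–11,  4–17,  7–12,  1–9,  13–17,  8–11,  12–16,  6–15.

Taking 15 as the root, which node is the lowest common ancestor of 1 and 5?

Path 1→root: 1 9 4 17 15; path 5→root: 5 8 11 7 3 15.
First common node: 15.

15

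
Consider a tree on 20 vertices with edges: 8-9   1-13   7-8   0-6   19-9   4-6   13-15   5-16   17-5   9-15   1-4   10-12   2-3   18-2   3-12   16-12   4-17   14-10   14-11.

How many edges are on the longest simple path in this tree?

13

Starting from 18, a farthest node is 7 at distance 13.
One longest path: 18–2–3–12–16–5–17–4–1–13–15–9–8–7.
So the diameter is 13.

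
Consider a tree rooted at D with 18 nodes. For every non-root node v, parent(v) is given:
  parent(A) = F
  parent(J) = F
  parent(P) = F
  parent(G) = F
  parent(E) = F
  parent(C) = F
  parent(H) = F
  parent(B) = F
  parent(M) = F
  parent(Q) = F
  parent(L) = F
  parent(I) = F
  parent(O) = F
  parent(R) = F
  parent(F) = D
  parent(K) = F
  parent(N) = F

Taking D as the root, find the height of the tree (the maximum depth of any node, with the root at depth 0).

A deepest node is J, reached by D → F → J.
That path has 2 edges, so the height is 2.

2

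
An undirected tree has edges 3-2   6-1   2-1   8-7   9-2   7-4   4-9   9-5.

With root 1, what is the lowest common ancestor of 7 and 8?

7

7's ancestor chain is 7, 4, 9, 2, 1 and 8's is 8, 7, 4, 9, 2, 1; they first meet at 7.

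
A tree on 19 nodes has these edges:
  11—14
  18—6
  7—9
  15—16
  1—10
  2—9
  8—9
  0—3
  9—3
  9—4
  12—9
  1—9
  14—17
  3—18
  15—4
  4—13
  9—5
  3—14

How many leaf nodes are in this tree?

12

Degree-1 nodes: 0, 2, 5, 6, 7, 8, 10, 11, 12, 13, 16, 17 — 12 of them.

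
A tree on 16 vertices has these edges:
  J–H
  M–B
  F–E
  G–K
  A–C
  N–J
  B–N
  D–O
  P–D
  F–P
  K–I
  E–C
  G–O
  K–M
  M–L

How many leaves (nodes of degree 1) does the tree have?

4

Degree-1 nodes: A, H, I, L — 4 of them.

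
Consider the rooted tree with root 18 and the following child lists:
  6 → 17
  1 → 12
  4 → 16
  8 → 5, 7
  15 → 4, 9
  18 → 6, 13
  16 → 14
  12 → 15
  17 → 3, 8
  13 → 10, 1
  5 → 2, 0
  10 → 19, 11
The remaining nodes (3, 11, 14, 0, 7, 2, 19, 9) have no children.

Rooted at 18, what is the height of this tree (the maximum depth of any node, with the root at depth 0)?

The longest root-to-leaf path is 18–13–1–12–15–4–16–14 (7 edges).

7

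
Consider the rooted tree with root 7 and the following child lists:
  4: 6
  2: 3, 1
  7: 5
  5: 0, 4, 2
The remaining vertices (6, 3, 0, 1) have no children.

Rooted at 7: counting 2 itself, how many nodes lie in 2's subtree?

The subtree rooted at 2 contains: 2, 3, 1 — 3 nodes.

3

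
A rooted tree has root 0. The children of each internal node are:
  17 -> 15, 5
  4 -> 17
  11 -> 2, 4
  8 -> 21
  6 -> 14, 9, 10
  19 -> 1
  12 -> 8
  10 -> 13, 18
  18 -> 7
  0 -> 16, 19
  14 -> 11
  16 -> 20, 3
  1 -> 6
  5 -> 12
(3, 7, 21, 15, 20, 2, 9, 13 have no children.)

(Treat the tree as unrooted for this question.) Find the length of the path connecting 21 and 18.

Walking from 21: 21 - 8 - 12 - 5 - 17 - 4 - 11 - 14 - 6 - 10 - 18. Length 10.

10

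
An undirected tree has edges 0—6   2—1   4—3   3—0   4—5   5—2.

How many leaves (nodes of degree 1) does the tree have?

2

Degree-1 nodes: 1, 6 — 2 of them.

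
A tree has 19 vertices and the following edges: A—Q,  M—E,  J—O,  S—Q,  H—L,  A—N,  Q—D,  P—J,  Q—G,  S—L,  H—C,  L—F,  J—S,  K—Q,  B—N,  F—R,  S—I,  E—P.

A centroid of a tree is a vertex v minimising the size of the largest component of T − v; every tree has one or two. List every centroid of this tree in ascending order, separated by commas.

Delete S: the remaining components have sizes 7, 5, 5, 1. Max 7 ≤ 9, so S is a centroid.
No neighbour of S does as well, so S is the unique centroid.

S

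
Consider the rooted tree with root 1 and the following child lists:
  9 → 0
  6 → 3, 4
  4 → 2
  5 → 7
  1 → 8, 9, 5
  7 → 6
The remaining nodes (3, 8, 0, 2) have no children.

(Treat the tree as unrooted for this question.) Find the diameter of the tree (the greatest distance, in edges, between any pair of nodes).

A longest path is 2 - 4 - 6 - 7 - 5 - 1 - 9 - 0, with 7 edges.

7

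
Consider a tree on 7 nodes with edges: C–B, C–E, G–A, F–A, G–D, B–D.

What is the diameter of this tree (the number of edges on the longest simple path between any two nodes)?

Starting from E, a farthest node is F at distance 6.
One longest path: E–C–B–D–G–A–F.
So the diameter is 6.

6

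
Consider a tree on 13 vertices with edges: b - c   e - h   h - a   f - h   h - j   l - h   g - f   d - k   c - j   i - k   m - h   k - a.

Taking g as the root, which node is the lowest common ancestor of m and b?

Path m→root: m h f g; path b→root: b c j h f g.
First common node: h.

h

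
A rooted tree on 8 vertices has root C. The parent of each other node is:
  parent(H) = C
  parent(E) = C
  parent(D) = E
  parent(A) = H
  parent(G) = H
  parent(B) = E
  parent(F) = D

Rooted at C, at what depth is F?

Path from C to F: C–E–D–F, which has 3 edges.

3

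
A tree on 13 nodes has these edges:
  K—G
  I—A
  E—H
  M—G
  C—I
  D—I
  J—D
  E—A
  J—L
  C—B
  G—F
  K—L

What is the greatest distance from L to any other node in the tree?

6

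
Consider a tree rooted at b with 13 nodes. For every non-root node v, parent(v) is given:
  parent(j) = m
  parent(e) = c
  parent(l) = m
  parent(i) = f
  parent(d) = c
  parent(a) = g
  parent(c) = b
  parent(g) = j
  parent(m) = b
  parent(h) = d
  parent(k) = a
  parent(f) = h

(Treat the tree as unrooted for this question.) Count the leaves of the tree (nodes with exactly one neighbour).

4

The leaves are e, i, k, l.
That is 4 leaves.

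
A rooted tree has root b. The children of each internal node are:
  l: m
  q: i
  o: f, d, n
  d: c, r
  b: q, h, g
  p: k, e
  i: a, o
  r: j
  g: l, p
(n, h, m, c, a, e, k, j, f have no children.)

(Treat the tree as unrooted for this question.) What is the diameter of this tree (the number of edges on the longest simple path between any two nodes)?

9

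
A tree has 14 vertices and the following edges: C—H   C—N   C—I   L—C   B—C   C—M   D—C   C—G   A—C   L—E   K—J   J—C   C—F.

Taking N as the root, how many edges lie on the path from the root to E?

3

Path from N to E: N–C–L–E, which has 3 edges.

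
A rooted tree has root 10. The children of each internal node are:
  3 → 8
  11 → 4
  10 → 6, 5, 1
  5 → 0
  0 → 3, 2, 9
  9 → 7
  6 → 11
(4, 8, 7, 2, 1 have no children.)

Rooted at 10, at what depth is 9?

Path from 10 to 9: 10–5–0–9, which has 3 edges.

3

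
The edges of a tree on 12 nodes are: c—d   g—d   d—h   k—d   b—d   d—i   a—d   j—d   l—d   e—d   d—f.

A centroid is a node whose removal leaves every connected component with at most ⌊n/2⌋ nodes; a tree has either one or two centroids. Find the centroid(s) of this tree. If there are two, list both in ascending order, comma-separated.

d

If d is removed the pieces have sizes 1, 1, 1, 1, 1, 1, 1, 1, 1, 1, 1, all ≤ ⌊12/2⌋ = 6.
Every other node leaves some component of size > 6, so the centroid is unique.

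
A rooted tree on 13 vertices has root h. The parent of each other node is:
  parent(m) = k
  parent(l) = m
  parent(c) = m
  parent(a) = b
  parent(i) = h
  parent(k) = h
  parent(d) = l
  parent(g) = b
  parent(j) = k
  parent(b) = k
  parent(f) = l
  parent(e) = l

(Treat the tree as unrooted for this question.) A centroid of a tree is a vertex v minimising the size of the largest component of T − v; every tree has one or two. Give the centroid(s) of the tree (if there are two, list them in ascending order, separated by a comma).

Delete k: the remaining components have sizes 6, 3, 2, 1. Max 6 ≤ 6, so k is a centroid.
No neighbour of k does as well, so k is the unique centroid.

k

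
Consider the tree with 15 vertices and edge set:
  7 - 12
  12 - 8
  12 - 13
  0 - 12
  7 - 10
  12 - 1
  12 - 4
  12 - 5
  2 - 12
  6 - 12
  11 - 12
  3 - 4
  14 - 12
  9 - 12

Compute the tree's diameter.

A longest path is 3 - 4 - 12 - 7 - 10, with 4 edges.

4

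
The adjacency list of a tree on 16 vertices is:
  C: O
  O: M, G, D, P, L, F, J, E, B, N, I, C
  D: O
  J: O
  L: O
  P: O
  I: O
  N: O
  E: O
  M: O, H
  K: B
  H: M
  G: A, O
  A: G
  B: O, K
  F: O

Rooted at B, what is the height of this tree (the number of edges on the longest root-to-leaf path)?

3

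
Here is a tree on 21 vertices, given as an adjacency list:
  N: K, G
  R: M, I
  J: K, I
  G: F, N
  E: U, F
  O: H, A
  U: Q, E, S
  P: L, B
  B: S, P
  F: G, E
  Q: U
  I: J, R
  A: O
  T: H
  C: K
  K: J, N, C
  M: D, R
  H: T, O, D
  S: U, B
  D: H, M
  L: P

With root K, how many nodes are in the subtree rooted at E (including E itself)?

E's subtree: {E, U, Q, S, B, P, L}, size 7.

7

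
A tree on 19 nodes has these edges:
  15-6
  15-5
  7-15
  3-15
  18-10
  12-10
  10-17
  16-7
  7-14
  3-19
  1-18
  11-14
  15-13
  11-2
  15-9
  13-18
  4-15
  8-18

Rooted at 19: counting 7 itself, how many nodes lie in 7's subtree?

5

7's subtree: {7, 14, 16, 11, 2}, size 5.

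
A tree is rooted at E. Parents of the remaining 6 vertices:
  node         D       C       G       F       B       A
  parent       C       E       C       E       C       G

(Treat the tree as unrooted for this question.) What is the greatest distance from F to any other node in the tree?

4

The node farthest from F is A, via F-E-C-G-A — 4 edges.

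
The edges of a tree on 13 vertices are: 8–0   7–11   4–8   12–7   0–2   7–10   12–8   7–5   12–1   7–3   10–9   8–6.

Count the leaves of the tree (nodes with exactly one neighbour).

Degree-1 nodes: 1, 2, 3, 4, 5, 6, 9, 11 — 8 of them.

8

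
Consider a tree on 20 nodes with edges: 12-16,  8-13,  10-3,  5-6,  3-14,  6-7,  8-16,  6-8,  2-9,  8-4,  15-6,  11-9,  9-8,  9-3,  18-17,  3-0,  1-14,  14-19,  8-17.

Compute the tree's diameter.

6

Starting from 12, a farthest node is 1 at distance 6.
One longest path: 12 – 16 – 8 – 9 – 3 – 14 – 1.
So the diameter is 6.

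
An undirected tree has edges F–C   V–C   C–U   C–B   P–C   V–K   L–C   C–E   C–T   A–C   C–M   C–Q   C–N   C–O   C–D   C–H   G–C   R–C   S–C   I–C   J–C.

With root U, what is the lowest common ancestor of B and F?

C

Path B→root: B C U; path F→root: F C U.
First common node: C.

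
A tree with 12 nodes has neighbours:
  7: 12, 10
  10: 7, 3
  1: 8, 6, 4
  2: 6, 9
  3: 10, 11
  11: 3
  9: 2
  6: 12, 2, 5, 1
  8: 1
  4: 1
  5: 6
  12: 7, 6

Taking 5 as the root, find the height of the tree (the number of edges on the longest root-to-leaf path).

6

The longest root-to-leaf path is 5 → 6 → 12 → 7 → 10 → 3 → 11 (6 edges).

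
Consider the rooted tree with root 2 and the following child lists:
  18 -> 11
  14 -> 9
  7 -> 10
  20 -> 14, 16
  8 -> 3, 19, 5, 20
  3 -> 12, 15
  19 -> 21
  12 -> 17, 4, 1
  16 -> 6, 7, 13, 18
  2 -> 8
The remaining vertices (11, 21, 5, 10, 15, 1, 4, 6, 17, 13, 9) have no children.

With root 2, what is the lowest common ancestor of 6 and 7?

16

6's ancestor chain is 6, 16, 20, 8, 2 and 7's is 7, 16, 20, 8, 2; they first meet at 16.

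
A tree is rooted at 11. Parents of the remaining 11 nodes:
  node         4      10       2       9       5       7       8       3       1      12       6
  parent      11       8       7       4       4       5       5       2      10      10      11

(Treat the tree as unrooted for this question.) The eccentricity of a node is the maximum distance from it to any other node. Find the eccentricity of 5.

3

The node farthest from 5 is 1 (3, 6, 12 also at distance 3), via 5-8-10-1 — 3 edges.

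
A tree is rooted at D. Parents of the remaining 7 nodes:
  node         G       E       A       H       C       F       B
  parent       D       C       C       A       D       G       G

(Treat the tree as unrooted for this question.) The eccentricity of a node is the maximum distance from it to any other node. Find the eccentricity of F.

Distances from F peak at 5, attained at H.
F-G-D-C-A-H

5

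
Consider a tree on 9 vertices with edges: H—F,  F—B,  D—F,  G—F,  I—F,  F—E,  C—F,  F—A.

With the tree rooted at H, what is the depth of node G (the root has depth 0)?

Climbing from G to the root: G → F → H. That's 2 steps.

2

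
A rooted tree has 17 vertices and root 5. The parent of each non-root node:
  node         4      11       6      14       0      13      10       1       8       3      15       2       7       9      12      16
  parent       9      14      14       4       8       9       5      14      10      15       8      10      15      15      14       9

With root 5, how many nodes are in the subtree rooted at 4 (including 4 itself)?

6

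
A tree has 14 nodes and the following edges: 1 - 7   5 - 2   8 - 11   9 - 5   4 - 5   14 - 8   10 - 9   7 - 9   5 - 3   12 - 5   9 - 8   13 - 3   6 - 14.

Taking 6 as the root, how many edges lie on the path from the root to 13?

6

Climbing from 13 to the root: 13 → 3 → 5 → 9 → 8 → 14 → 6. That's 6 steps.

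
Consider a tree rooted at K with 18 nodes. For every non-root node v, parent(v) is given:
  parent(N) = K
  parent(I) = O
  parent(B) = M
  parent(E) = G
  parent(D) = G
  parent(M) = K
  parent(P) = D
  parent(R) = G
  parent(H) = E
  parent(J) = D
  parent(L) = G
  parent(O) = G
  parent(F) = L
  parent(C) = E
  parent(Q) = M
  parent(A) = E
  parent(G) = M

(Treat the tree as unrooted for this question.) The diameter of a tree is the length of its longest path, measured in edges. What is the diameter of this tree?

5

Starting from N, a farthest node is H at distance 5.
One longest path: N–K–M–G–E–H.
So the diameter is 5.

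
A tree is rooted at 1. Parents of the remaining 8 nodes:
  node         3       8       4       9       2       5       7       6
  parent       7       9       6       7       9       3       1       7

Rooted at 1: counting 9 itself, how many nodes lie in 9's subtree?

Descendants of 9 (including itself): 9, 8, 2. That's 3.

3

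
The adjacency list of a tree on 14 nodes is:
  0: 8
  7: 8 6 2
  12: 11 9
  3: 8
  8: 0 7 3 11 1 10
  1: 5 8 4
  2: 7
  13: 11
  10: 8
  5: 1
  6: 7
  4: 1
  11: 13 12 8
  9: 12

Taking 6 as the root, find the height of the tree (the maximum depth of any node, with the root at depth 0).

5

A deepest node is 9, reached by 6-7-8-11-12-9.
That path has 5 edges, so the height is 5.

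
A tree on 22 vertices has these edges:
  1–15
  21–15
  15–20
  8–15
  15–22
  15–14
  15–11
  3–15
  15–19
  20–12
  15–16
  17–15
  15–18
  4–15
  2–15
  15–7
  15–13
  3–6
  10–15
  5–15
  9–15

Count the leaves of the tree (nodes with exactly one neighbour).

19

Exactly 19 nodes have a single neighbour: 1, 2, 4, 5, 6, 7, 8, 9, 10, 11, 12, 13, 14, 16, 17, 18, 19, 21, 22.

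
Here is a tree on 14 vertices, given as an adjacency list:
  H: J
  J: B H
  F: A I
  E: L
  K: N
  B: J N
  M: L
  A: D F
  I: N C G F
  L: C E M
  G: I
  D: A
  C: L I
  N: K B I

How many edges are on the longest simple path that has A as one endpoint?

6

A farthest node from A is H.
The path A-F-I-N-B-J-H has 6 edges.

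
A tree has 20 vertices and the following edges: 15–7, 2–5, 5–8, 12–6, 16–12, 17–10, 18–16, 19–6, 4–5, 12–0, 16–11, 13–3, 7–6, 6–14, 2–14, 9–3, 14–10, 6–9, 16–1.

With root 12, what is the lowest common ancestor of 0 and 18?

Path 0→root: 0 12; path 18→root: 18 16 12.
First common node: 12.

12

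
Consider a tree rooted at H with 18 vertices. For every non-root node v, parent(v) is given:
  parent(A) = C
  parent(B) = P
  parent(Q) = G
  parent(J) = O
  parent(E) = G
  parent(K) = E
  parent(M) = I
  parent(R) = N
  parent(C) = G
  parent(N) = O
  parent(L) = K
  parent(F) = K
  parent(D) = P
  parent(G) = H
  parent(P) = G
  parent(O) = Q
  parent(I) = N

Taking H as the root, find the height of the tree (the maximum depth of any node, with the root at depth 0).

M sits deepest: H → G → Q → O → N → I → M — 6 edges from the root.

6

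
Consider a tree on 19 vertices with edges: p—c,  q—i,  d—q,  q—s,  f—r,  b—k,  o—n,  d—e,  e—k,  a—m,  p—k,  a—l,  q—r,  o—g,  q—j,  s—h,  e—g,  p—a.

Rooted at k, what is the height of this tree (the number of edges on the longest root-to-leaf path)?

The longest root-to-leaf path is k → e → d → q → r → f (5 edges).

5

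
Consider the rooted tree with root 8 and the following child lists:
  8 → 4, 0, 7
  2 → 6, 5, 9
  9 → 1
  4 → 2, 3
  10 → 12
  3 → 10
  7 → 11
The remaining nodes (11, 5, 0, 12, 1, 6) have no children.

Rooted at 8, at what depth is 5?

3

8 – 4 – 2 – 5 — 3 edges.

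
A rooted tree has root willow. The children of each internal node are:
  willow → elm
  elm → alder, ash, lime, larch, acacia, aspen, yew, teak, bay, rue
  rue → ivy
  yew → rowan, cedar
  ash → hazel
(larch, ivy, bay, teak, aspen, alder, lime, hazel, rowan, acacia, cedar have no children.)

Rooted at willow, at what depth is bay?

willow – elm – bay — 2 edges.

2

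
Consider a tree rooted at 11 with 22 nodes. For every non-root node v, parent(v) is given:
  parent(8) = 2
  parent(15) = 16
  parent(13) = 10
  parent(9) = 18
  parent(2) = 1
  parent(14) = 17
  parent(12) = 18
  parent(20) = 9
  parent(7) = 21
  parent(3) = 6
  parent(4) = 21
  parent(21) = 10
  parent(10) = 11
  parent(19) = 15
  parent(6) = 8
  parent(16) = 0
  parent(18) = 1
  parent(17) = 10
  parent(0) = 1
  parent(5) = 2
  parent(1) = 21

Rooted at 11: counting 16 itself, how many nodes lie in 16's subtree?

16's subtree: {16, 15, 19}, size 3.

3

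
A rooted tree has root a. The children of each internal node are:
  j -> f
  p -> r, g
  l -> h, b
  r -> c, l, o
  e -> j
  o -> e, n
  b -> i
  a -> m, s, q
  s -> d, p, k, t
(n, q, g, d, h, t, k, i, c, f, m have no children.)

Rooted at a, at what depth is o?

Climbing from o to the root: o – r – p – s – a. That's 4 steps.

4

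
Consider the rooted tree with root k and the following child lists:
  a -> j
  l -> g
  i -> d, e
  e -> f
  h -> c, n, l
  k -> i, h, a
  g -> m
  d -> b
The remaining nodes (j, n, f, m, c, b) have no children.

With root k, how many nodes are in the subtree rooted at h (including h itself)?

The subtree rooted at h contains: h, c, n, l, g, m — 6 nodes.

6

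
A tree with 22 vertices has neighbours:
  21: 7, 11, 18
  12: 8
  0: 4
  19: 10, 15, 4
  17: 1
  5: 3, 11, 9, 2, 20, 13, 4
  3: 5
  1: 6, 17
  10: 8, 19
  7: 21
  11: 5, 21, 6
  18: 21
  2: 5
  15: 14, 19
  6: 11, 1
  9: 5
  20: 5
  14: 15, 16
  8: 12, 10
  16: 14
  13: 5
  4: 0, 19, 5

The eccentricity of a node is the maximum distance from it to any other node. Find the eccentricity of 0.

Distances from 0 peak at 6, attained at 17.
0 – 4 – 5 – 11 – 6 – 1 – 17

6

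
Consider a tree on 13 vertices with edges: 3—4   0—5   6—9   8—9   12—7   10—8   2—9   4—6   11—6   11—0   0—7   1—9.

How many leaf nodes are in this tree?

The leaves are 1, 2, 3, 5, 10, 12.
That is 6 leaves.

6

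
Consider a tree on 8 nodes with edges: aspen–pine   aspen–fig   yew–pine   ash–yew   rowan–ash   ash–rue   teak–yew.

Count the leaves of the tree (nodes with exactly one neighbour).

4

Exactly 4 nodes have a single neighbour: fig, rowan, rue, teak.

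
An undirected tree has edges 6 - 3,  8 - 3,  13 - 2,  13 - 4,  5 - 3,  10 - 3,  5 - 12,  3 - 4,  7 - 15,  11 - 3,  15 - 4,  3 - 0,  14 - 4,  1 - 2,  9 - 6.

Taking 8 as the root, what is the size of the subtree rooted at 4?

The subtree rooted at 4 contains: 4, 13, 15, 14, 2, 7, 1 — 7 nodes.

7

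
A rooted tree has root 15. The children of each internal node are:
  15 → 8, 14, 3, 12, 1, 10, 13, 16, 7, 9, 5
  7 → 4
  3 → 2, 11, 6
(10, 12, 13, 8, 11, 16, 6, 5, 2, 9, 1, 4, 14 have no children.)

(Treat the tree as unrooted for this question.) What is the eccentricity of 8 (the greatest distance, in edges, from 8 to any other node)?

3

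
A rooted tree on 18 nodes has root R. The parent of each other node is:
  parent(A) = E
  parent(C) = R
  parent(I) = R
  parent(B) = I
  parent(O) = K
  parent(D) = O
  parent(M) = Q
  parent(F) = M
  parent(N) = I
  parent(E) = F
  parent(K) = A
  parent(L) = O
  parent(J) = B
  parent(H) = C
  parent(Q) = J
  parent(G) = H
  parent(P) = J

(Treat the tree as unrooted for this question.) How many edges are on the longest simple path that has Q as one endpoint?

7

The node farthest from Q is G (D, L also at distance 7), via Q – J – B – I – R – C – H – G — 7 edges.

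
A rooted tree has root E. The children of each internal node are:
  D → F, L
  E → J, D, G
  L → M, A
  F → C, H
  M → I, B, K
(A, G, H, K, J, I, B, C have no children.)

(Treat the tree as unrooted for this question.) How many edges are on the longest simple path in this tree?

BFS from H reaches K last, at distance 5; BFS from K confirms no node is farther.
Path: H - F - D - L - M - K.

5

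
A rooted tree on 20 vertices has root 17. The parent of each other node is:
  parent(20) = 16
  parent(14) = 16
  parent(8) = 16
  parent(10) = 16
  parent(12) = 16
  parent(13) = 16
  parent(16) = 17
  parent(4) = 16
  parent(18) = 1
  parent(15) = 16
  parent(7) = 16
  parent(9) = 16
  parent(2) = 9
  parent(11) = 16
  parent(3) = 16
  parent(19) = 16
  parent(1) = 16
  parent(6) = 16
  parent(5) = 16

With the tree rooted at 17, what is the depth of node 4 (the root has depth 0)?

2

Climbing from 4 to the root: 4 – 16 – 17. That's 2 steps.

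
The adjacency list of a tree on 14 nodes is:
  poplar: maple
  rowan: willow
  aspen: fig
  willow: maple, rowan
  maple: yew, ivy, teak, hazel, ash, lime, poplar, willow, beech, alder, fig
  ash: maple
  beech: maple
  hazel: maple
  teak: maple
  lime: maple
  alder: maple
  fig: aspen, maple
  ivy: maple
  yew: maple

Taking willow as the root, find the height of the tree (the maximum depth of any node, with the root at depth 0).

3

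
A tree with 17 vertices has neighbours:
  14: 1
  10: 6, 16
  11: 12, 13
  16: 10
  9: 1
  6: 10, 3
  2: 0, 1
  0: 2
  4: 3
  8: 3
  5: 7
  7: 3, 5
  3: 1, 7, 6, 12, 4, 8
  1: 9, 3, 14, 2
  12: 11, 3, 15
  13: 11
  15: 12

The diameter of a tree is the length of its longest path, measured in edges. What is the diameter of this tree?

6

A longest path is 0–2–1–3–12–11–13, with 6 edges.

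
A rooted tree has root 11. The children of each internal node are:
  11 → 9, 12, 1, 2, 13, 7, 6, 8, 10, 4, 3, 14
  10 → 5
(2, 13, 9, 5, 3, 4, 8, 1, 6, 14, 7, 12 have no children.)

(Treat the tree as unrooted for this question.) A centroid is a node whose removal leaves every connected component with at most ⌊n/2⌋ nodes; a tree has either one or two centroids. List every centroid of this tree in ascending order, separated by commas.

Delete 11: the remaining components have sizes 2, 1, 1, 1, 1, 1, 1, 1, 1, 1, 1, 1. Max 2 ≤ 7, so 11 is a centroid.
No neighbour of 11 does as well, so 11 is the unique centroid.

11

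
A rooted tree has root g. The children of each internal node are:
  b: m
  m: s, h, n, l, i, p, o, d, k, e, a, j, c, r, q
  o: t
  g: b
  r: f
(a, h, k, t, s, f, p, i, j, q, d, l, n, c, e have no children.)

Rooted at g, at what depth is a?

Path from g to a: g–b–m–a, which has 3 edges.

3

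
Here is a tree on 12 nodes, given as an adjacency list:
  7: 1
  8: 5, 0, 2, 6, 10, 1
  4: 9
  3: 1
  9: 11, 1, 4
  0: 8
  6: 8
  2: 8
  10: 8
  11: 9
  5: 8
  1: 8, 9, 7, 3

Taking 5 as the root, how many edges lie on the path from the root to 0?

Climbing from 0 to the root: 0 – 8 – 5. That's 2 steps.

2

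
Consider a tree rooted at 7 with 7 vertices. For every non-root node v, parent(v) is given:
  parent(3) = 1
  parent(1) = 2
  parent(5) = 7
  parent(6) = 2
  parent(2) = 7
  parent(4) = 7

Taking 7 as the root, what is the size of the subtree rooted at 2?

4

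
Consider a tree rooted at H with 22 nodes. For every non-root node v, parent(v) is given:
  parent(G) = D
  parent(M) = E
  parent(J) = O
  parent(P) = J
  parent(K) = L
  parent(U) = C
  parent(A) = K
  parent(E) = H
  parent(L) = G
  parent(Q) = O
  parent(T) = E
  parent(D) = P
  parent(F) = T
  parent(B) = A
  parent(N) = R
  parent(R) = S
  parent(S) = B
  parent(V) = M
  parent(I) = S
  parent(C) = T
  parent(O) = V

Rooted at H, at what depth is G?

Path from H to G: H–E–M–V–O–J–P–D–G, which has 8 edges.

8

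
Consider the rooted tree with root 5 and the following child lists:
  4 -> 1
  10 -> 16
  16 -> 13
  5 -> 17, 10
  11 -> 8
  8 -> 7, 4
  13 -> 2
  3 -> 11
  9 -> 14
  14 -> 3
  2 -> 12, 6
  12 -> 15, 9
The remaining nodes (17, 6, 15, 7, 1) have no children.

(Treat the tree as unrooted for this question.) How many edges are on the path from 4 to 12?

6

Walking from 4: 4 - 8 - 11 - 3 - 14 - 9 - 12. Length 6.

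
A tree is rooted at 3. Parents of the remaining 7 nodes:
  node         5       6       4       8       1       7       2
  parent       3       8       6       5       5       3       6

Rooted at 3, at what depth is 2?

4

Climbing from 2 to the root: 2 – 6 – 8 – 5 – 3. That's 4 steps.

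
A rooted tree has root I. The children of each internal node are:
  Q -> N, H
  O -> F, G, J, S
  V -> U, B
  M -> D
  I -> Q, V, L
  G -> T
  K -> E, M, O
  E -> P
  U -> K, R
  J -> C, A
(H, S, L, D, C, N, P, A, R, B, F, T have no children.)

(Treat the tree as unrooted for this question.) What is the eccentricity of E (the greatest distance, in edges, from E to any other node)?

The node farthest from E is N (H also at distance 6), via E–K–U–V–I–Q–N — 6 edges.

6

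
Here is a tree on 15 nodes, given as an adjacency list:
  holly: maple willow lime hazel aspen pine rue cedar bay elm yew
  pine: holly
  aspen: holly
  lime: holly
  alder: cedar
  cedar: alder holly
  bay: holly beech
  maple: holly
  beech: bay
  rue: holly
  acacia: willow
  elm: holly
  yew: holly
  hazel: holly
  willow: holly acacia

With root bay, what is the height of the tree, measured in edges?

The longest root-to-leaf path is bay → holly → cedar → alder (3 edges).

3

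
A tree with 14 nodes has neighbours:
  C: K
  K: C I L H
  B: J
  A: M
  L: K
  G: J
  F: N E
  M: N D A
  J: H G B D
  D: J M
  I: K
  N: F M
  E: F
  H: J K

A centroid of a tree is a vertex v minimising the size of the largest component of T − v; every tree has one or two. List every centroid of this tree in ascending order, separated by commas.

J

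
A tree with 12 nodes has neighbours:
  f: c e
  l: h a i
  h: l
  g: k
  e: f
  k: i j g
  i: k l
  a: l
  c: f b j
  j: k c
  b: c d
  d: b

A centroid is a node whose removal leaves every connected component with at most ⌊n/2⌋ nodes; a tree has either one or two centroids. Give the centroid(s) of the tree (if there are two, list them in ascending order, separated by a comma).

j, k

Delete k: the remaining components have sizes 6, 4, 1. Max 6 ≤ 6, so k is a centroid.
j is adjacent to k and is also a centroid (the largest component after removing it is likewise 6).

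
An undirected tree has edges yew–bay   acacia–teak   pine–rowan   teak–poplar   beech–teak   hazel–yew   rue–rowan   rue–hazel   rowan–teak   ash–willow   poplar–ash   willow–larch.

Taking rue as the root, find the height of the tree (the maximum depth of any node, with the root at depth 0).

6

larch sits deepest: rue – rowan – teak – poplar – ash – willow – larch — 6 edges from the root.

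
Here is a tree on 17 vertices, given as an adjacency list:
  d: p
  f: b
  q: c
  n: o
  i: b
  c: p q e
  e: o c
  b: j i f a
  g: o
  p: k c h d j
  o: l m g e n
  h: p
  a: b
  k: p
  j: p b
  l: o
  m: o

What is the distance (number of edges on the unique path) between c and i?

4

The path is c - p - j - b - i, which has 4 edges.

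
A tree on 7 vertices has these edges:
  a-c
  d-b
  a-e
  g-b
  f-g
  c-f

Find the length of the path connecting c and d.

Walking from c: c – f – g – b – d. Length 4.

4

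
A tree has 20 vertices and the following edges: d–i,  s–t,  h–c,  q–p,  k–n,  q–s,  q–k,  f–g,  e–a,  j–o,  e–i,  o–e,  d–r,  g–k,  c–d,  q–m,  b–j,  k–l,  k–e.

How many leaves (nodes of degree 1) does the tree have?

Exactly 10 nodes have a single neighbour: a, b, f, h, l, m, n, p, r, t.

10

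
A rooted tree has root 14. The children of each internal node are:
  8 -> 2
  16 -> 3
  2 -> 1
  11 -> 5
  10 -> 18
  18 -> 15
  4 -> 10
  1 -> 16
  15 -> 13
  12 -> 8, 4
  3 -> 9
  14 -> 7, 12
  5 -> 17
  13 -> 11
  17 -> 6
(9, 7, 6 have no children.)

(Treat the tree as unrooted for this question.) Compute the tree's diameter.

BFS from 9 reaches 6 last, at distance 15; BFS from 6 confirms no node is farther.
Path: 9 – 3 – 16 – 1 – 2 – 8 – 12 – 4 – 10 – 18 – 15 – 13 – 11 – 5 – 17 – 6.

15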